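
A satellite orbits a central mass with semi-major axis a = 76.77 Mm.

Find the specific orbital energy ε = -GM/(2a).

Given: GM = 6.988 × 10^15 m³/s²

Convert to SI: a = 76.77 Mm = 7.677e+07 m.
ε = −GM / (2a).
ε = −6.988e+15 / (2 · 7.677e+07) J/kg ≈ -4.551e+07 J/kg = -45.51 MJ/kg.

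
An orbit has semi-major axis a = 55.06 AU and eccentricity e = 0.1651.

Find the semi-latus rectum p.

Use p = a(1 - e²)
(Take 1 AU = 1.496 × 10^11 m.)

Convert to SI: a = 55.06 AU = 8.23698e+12 m.
p = a (1 − e²).
p = 8.23698e+12 · (1 − (0.1651)²) = 8.23698e+12 · 0.972742 ≈ 8.012e+12 m = 53.56 AU.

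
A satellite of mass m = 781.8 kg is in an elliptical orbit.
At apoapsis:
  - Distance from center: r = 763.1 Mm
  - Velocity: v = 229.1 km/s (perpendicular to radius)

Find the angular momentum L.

Convert to SI: r = 763.1 Mm = 7.631e+08 m; v = 229.1 km/s = 229100 m/s.
Since v is perpendicular to r, L = m · v · r.
L = 781.8 · 229100 · 7.631e+08 kg·m²/s ≈ 1.367e+17 kg·m²/s.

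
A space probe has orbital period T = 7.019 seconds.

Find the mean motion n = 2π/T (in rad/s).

n = 2π / T.
n = 2π / 7.019 s ≈ 0.8952 rad/s.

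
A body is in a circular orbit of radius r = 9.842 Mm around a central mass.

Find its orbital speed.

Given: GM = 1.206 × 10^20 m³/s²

Convert to SI: r = 9.842 Mm = 9.842e+06 m.
For a circular orbit, gravity supplies the centripetal force, so v = √(GM / r).
v = √(1.206e+20 / 9.842e+06) m/s ≈ 3.501e+06 m/s = 3501 km/s.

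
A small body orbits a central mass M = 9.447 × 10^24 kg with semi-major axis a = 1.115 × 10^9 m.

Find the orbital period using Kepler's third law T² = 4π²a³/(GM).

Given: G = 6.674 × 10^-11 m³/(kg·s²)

GM = G · M = 6.674e-11 · 9.447e+24 = 6.30493e+14 m³/s².
Kepler's third law: T = 2π √(a³ / GM).
Substituting a = 1.115e+09 m and GM = 6.30493e+14 m³/s²:
T = 2π √((1.115e+09)³ / 6.30493e+14) s
T ≈ 9.316e+06 s = 107.8 days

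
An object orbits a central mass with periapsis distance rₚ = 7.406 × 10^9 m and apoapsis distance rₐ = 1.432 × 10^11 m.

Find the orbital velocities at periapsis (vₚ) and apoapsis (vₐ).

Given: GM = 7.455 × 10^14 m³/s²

Use the vis-viva equation v² = GM(2/r − 1/a) with a = (rₚ + rₐ)/2 = (7.406e+09 + 1.432e+11)/2 = 7.5303e+10 m.
vₚ = √(GM · (2/rₚ − 1/a)) = √(7.455e+14 · (2/7.406e+09 − 1/7.5303e+10)) m/s ≈ 437.5 m/s = 437.5 m/s.
vₐ = √(GM · (2/rₐ − 1/a)) = √(7.455e+14 · (2/1.432e+11 − 1/7.5303e+10)) m/s ≈ 22.63 m/s = 22.63 m/s.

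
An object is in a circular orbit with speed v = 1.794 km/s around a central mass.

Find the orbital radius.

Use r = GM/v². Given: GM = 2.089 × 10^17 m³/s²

Convert to SI: v = 1.794 km/s = 1794 m/s.
For a circular orbit, v² = GM / r, so r = GM / v².
r = 2.089e+17 / (1794)² m ≈ 6.491e+10 m = 64.91 Gm.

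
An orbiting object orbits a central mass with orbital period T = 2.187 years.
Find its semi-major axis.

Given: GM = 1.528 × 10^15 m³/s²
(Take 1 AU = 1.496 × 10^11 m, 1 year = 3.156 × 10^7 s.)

Convert to SI: T = 2.187 years = 6.90217e+07 s.
Invert Kepler's third law: a = (GM · T² / (4π²))^(1/3).
Substituting T = 6.90217e+07 s and GM = 1.528e+15 m³/s²:
a = (1.528e+15 · (6.90217e+07)² / (4π²))^(1/3) m
a ≈ 5.692e+09 m = 0.03805 AU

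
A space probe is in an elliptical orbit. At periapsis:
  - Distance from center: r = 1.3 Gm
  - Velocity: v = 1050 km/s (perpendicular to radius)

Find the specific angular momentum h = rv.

Convert to SI: r = 1.3 Gm = 1.3e+09 m; v = 1050 km/s = 1.05e+06 m/s.
With v perpendicular to r, h = r · v.
h = 1.3e+09 · 1.05e+06 m²/s ≈ 1.365e+15 m²/s.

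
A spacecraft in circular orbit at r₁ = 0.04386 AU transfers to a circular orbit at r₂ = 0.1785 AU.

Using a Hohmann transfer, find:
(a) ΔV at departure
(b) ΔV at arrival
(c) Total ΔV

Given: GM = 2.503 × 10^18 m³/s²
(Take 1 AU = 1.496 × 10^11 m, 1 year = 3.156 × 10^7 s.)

Convert to SI: r₁ = 0.04386 AU = 6.56146e+09 m; r₂ = 0.1785 AU = 2.67036e+10 m.
Transfer semi-major axis: a_t = (r₁ + r₂)/2 = (6.56146e+09 + 2.67036e+10)/2 = 1.66325e+10 m.
Circular speeds: v₁ = √(GM/r₁) = 19531.3 m/s, v₂ = √(GM/r₂) = 9681.56 m/s.
Transfer speeds (vis-viva v² = GM(2/r − 1/a_t)): v₁ᵗ = 24747.8 m/s, v₂ᵗ = 6080.88 m/s.
(a) ΔV₁ = |v₁ᵗ − v₁| ≈ 5217 m/s = 1.1 AU/year.
(b) ΔV₂ = |v₂ − v₂ᵗ| ≈ 3601 m/s = 0.7596 AU/year.
(c) ΔV_total = ΔV₁ + ΔV₂ ≈ 8817 m/s = 1.86 AU/year.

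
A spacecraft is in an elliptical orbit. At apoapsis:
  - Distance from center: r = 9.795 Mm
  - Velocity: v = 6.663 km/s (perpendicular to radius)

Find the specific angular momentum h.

Convert to SI: r = 9.795 Mm = 9.795e+06 m; v = 6.663 km/s = 6663 m/s.
With v perpendicular to r, h = r · v.
h = 9.795e+06 · 6663 m²/s ≈ 6.526e+10 m²/s.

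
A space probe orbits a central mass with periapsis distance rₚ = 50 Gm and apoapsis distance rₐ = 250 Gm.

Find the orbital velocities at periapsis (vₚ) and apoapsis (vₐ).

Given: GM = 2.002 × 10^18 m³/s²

Convert to SI: rₚ = 50 Gm = 5e+10 m; rₐ = 250 Gm = 2.5e+11 m.
Use the vis-viva equation v² = GM(2/r − 1/a) with a = (rₚ + rₐ)/2 = (5e+10 + 2.5e+11)/2 = 1.5e+11 m.
vₚ = √(GM · (2/rₚ − 1/a)) = √(2.002e+18 · (2/5e+10 − 1/1.5e+11)) m/s ≈ 8169 m/s = 8.169 km/s.
vₐ = √(GM · (2/rₐ − 1/a)) = √(2.002e+18 · (2/2.5e+11 − 1/1.5e+11)) m/s ≈ 1634 m/s = 1.634 km/s.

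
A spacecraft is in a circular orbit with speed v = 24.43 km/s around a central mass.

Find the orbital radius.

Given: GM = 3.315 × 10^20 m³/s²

Convert to SI: v = 24.43 km/s = 24430 m/s.
For a circular orbit, v² = GM / r, so r = GM / v².
r = 3.315e+20 / (24430)² m ≈ 5.554e+11 m = 555.4 Gm.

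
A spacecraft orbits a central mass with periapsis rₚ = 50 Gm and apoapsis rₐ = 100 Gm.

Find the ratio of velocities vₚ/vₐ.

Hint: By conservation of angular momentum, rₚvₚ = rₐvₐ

Convert to SI: rₚ = 50 Gm = 5e+10 m; rₐ = 100 Gm = 1e+11 m.
Conservation of angular momentum gives rₚvₚ = rₐvₐ, so vₚ/vₐ = rₐ/rₚ.
vₚ/vₐ = 1e+11 / 5e+10 ≈ 2.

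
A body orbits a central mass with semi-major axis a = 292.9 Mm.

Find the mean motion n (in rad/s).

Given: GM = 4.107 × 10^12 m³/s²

Convert to SI: a = 292.9 Mm = 2.929e+08 m.
n = √(GM / a³).
n = √(4.107e+12 / (2.929e+08)³) rad/s ≈ 4.043e-07 rad/s.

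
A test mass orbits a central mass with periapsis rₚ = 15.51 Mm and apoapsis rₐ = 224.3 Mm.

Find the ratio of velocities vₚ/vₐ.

Convert to SI: rₚ = 15.51 Mm = 1.551e+07 m; rₐ = 224.3 Mm = 2.243e+08 m.
Conservation of angular momentum gives rₚvₚ = rₐvₐ, so vₚ/vₐ = rₐ/rₚ.
vₚ/vₐ = 2.243e+08 / 1.551e+07 ≈ 14.46.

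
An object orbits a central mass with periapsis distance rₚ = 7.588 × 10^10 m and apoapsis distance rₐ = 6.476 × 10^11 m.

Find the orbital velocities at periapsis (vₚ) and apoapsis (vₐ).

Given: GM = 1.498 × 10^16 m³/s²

Use the vis-viva equation v² = GM(2/r − 1/a) with a = (rₚ + rₐ)/2 = (7.588e+10 + 6.476e+11)/2 = 3.6174e+11 m.
vₚ = √(GM · (2/rₚ − 1/a)) = √(1.498e+16 · (2/7.588e+10 − 1/3.6174e+11)) m/s ≈ 594.5 m/s = 594.5 m/s.
vₐ = √(GM · (2/rₐ − 1/a)) = √(1.498e+16 · (2/6.476e+11 − 1/3.6174e+11)) m/s ≈ 69.66 m/s = 69.66 m/s.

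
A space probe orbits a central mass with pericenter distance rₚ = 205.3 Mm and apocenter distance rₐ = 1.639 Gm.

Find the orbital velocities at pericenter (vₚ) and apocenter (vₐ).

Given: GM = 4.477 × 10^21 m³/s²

Convert to SI: rₚ = 205.3 Mm = 2.053e+08 m; rₐ = 1.639 Gm = 1.639e+09 m.
Use the vis-viva equation v² = GM(2/r − 1/a) with a = (rₚ + rₐ)/2 = (2.053e+08 + 1.639e+09)/2 = 9.2215e+08 m.
vₚ = √(GM · (2/rₚ − 1/a)) = √(4.477e+21 · (2/2.053e+08 − 1/9.2215e+08)) m/s ≈ 6.226e+06 m/s = 6226 km/s.
vₐ = √(GM · (2/rₐ − 1/a)) = √(4.477e+21 · (2/1.639e+09 − 1/9.2215e+08)) m/s ≈ 7.798e+05 m/s = 779.8 km/s.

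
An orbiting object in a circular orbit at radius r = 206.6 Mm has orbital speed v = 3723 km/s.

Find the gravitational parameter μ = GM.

Convert to SI: r = 206.6 Mm = 2.066e+08 m; v = 3723 km/s = 3.723e+06 m/s.
For a circular orbit v² = GM/r, so GM = v² · r.
GM = (3.723e+06)² · 2.066e+08 m³/s² ≈ 2.864e+21 m³/s² = 2.864 × 10^21 m³/s².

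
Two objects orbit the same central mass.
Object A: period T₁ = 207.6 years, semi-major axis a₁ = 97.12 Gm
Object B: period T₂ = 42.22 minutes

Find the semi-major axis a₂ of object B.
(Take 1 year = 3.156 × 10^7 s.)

Convert to SI: T₁ = 207.6 years = 6.55186e+09 s; a₁ = 97.12 Gm = 9.712e+10 m; T₂ = 42.22 minutes = 2533.2 s.
Kepler's third law: (T₁/T₂)² = (a₁/a₂)³ ⇒ a₂ = a₁ · (T₂/T₁)^(2/3).
T₂/T₁ = 2533.2 / 6.55186e+09 = 3.86639e-07.
a₂ = 9.712e+10 · (3.86639e-07)^(2/3) m ≈ 5.154e+06 m = 5.154 Mm.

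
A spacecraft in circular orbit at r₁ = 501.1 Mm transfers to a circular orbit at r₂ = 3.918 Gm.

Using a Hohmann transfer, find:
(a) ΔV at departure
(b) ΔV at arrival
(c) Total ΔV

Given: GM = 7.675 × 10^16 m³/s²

Convert to SI: r₁ = 501.1 Mm = 5.011e+08 m; r₂ = 3.918 Gm = 3.918e+09 m.
Transfer semi-major axis: a_t = (r₁ + r₂)/2 = (5.011e+08 + 3.918e+09)/2 = 2.20955e+09 m.
Circular speeds: v₁ = √(GM/r₁) = 12375.9 m/s, v₂ = √(GM/r₂) = 4425.95 m/s.
Transfer speeds (vis-viva v² = GM(2/r − 1/a_t)): v₁ᵗ = 16480 m/s, v₂ᵗ = 2107.74 m/s.
(a) ΔV₁ = |v₁ᵗ − v₁| ≈ 4104 m/s = 4.104 km/s.
(b) ΔV₂ = |v₂ − v₂ᵗ| ≈ 2318 m/s = 2.318 km/s.
(c) ΔV_total = ΔV₁ + ΔV₂ ≈ 6422 m/s = 6.422 km/s.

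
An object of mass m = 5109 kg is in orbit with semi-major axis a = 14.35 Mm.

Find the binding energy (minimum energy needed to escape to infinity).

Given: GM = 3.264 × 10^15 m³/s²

Convert to SI: a = 14.35 Mm = 1.435e+07 m.
Total orbital energy is E = −GMm/(2a); binding energy is E_bind = −E = GMm/(2a).
E_bind = 3.264e+15 · 5109 / (2 · 1.435e+07) J ≈ 5.81e+11 J = 581 GJ.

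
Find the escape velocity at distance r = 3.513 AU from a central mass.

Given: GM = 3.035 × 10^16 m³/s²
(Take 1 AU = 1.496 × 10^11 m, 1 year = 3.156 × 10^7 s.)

Convert to SI: r = 3.513 AU = 5.25545e+11 m.
Escape velocity comes from setting total energy to zero: ½v² − GM/r = 0 ⇒ v_esc = √(2GM / r).
v_esc = √(2 · 3.035e+16 / 5.25545e+11) m/s ≈ 339.9 m/s = 0.0717 AU/year.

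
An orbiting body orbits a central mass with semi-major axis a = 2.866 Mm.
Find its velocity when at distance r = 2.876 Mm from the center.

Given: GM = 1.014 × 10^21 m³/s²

Convert to SI: a = 2.866 Mm = 2.866e+06 m; r = 2.876 Mm = 2.876e+06 m.
Vis-viva: v = √(GM · (2/r − 1/a)).
2/r − 1/a = 2/2.876e+06 − 1/2.866e+06 = 3.46492e-07 m⁻¹.
v = √(1.014e+21 · 3.46492e-07) m/s ≈ 1.874e+07 m/s = 1.874e+04 km/s.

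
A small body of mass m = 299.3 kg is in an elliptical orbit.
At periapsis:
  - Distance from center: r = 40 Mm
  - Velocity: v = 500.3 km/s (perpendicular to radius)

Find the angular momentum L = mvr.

Convert to SI: r = 40 Mm = 4e+07 m; v = 500.3 km/s = 500300 m/s.
Since v is perpendicular to r, L = m · v · r.
L = 299.3 · 500300 · 4e+07 kg·m²/s ≈ 5.99e+15 kg·m²/s.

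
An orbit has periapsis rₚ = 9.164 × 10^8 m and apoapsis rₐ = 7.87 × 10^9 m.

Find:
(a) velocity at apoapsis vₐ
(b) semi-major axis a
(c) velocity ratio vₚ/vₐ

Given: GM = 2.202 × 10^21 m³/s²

(a) With a = (rₚ + rₐ)/2 = 4.3932e+09 m, vₐ = √(GM (2/rₐ − 1/a)) = √(2.202e+21 · (2/7.87e+09 − 1/4.3932e+09)) m/s ≈ 2.416e+05 m/s
(b) a = (rₚ + rₐ)/2 = (9.164e+08 + 7.87e+09)/2 ≈ 4.393e+09 m
(c) Conservation of angular momentum (rₚvₚ = rₐvₐ) gives vₚ/vₐ = rₐ/rₚ = 7.87e+09/9.164e+08 ≈ 8.588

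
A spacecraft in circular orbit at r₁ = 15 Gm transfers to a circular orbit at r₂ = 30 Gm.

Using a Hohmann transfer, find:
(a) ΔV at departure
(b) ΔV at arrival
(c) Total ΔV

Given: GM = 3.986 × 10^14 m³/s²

Convert to SI: r₁ = 15 Gm = 1.5e+10 m; r₂ = 30 Gm = 3e+10 m.
Transfer semi-major axis: a_t = (r₁ + r₂)/2 = (1.5e+10 + 3e+10)/2 = 2.25e+10 m.
Circular speeds: v₁ = √(GM/r₁) = 163.013 m/s, v₂ = √(GM/r₂) = 115.268 m/s.
Transfer speeds (vis-viva v² = GM(2/r − 1/a_t)): v₁ᵗ = 188.232 m/s, v₂ᵗ = 94.1158 m/s.
(a) ΔV₁ = |v₁ᵗ − v₁| ≈ 25.22 m/s = 25.22 m/s.
(b) ΔV₂ = |v₂ − v₂ᵗ| ≈ 21.15 m/s = 21.15 m/s.
(c) ΔV_total = ΔV₁ + ΔV₂ ≈ 46.37 m/s = 46.37 m/s.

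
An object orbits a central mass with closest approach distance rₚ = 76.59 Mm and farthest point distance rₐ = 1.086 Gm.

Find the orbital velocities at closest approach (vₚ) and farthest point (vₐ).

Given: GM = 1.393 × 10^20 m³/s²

Convert to SI: rₚ = 76.59 Mm = 7.659e+07 m; rₐ = 1.086 Gm = 1.086e+09 m.
Use the vis-viva equation v² = GM(2/r − 1/a) with a = (rₚ + rₐ)/2 = (7.659e+07 + 1.086e+09)/2 = 5.81295e+08 m.
vₚ = √(GM · (2/rₚ − 1/a)) = √(1.393e+20 · (2/7.659e+07 − 1/5.81295e+08)) m/s ≈ 1.843e+06 m/s = 1843 km/s.
vₐ = √(GM · (2/rₐ − 1/a)) = √(1.393e+20 · (2/1.086e+09 − 1/5.81295e+08)) m/s ≈ 1.3e+05 m/s = 130 km/s.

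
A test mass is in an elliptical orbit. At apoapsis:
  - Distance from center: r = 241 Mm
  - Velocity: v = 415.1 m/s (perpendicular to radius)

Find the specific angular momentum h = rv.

Convert to SI: r = 241 Mm = 2.41e+08 m.
With v perpendicular to r, h = r · v.
h = 2.41e+08 · 415.1 m²/s ≈ 1e+11 m²/s.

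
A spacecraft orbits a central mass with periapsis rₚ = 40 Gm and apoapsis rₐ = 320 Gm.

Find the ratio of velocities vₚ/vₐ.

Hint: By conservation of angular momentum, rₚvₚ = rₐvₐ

Convert to SI: rₚ = 40 Gm = 4e+10 m; rₐ = 320 Gm = 3.2e+11 m.
Conservation of angular momentum gives rₚvₚ = rₐvₐ, so vₚ/vₐ = rₐ/rₚ.
vₚ/vₐ = 3.2e+11 / 4e+10 ≈ 8.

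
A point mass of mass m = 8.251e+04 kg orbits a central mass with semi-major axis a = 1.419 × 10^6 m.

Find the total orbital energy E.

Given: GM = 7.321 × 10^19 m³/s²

E = −GMm / (2a).
E = −7.321e+19 · 8.251e+04 / (2 · 1.419e+06) J ≈ -2.128e+18 J = -2.128 EJ.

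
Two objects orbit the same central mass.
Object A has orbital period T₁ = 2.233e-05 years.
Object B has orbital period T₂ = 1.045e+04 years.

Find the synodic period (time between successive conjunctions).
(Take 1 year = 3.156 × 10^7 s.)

Convert to SI: T₁ = 2.233e-05 years = 704.735 s; T₂ = 1.045e+04 years = 3.29802e+11 s.
T_syn = |T₁ · T₂ / (T₁ − T₂)|.
T_syn = |704.735 · 3.29802e+11 / (704.735 − 3.29802e+11)| s ≈ 704.7 s = 2.233e-05 years.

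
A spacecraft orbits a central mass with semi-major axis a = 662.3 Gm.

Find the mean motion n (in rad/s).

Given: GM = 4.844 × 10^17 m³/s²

Convert to SI: a = 662.3 Gm = 6.623e+11 m.
n = √(GM / a³).
n = √(4.844e+17 / (6.623e+11)³) rad/s ≈ 1.291e-09 rad/s.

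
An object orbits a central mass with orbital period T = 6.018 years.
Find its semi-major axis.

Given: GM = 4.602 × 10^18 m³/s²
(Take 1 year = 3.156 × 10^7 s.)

Convert to SI: T = 6.018 years = 1.89928e+08 s.
Invert Kepler's third law: a = (GM · T² / (4π²))^(1/3).
Substituting T = 1.89928e+08 s and GM = 4.602e+18 m³/s²:
a = (4.602e+18 · (1.89928e+08)² / (4π²))^(1/3) m
a ≈ 1.614e+11 m = 161.4 Gm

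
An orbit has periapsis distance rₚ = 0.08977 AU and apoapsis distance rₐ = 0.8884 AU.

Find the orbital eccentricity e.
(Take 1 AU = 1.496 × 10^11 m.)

Convert to SI: rₚ = 0.08977 AU = 1.34296e+10 m; rₐ = 0.8884 AU = 1.32905e+11 m.
e = (rₐ − rₚ) / (rₐ + rₚ).
e = (1.32905e+11 − 1.34296e+10) / (1.32905e+11 + 1.34296e+10) = 1.19475e+11 / 1.46334e+11 ≈ 0.8165.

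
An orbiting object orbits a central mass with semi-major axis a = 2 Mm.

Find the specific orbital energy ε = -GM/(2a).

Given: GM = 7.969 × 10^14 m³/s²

Convert to SI: a = 2 Mm = 2e+06 m.
ε = −GM / (2a).
ε = −7.969e+14 / (2 · 2e+06) J/kg ≈ -1.992e+08 J/kg = -199.2 MJ/kg.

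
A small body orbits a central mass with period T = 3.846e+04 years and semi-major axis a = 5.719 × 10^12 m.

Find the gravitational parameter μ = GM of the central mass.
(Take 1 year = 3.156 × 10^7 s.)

Convert to SI: T = 3.846e+04 years = 1.2138e+12 s.
GM = 4π² · a³ / T².
GM = 4π² · (5.719e+12)³ / (1.2138e+12)² m³/s² ≈ 5.012e+15 m³/s² = 5.012 × 10^15 m³/s².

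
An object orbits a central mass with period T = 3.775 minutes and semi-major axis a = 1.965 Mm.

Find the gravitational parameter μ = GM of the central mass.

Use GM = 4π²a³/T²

Convert to SI: T = 3.775 minutes = 226.5 s; a = 1.965 Mm = 1.965e+06 m.
GM = 4π² · a³ / T².
GM = 4π² · (1.965e+06)³ / (226.5)² m³/s² ≈ 5.839e+15 m³/s² = 5.839 × 10^15 m³/s².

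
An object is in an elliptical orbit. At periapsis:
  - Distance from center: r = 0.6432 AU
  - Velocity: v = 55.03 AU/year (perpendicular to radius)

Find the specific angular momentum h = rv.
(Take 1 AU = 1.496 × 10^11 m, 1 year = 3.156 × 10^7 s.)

Convert to SI: r = 0.6432 AU = 9.62227e+10 m; v = 55.03 AU/year = 260852 m/s.
With v perpendicular to r, h = r · v.
h = 9.62227e+10 · 260852 m²/s ≈ 2.51e+16 m²/s.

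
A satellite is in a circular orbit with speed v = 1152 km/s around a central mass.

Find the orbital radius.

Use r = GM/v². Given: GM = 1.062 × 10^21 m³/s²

Convert to SI: v = 1152 km/s = 1.152e+06 m/s.
For a circular orbit, v² = GM / r, so r = GM / v².
r = 1.062e+21 / (1.152e+06)² m ≈ 8.002e+08 m = 800.2 Mm.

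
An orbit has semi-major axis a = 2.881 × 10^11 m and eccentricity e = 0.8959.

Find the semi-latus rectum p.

p = a (1 − e²).
p = 2.881e+11 · (1 − (0.8959)²) = 2.881e+11 · 0.197363 ≈ 5.686e+10 m = 5.686 × 10^10 m.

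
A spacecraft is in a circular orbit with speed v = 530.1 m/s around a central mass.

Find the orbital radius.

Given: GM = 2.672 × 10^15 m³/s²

For a circular orbit, v² = GM / r, so r = GM / v².
r = 2.672e+15 / (530.1)² m ≈ 9.509e+09 m = 9.509 Gm.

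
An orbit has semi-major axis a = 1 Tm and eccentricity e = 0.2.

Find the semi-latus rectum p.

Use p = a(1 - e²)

Convert to SI: a = 1 Tm = 1e+12 m.
p = a (1 − e²).
p = 1e+12 · (1 − (0.2)²) = 1e+12 · 0.96 ≈ 9.6e+11 m = 960 Gm.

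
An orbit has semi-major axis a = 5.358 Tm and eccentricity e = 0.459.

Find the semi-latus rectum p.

Convert to SI: a = 5.358 Tm = 5.358e+12 m.
p = a (1 − e²).
p = 5.358e+12 · (1 − (0.459)²) = 5.358e+12 · 0.789319 ≈ 4.229e+12 m = 4.229 Tm.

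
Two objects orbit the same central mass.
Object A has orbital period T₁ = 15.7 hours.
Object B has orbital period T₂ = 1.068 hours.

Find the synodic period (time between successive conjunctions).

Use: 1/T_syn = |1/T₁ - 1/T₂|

Convert to SI: T₁ = 15.7 hours = 56520 s; T₂ = 1.068 hours = 3844.8 s.
T_syn = |T₁ · T₂ / (T₁ − T₂)|.
T_syn = |56520 · 3844.8 / (56520 − 3844.8)| s ≈ 4125 s = 1.146 hours.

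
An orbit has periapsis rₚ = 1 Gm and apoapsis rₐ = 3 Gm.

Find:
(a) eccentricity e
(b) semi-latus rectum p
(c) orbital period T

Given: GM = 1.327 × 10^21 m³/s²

Convert to SI: rₚ = 1 Gm = 1e+09 m; rₐ = 3 Gm = 3e+09 m.
(a) e = (rₐ − rₚ)/(rₐ + rₚ) = (3e+09 − 1e+09)/(3e+09 + 1e+09) ≈ 0.5
(b) From a = (rₚ + rₐ)/2 = 2e+09 m and e = (rₐ − rₚ)/(rₐ + rₚ) = 0.5, p = a(1 − e²) = 2e+09 · (1 − (0.5)²) ≈ 1.5e+09 m
(c) With a = (rₚ + rₐ)/2 = 2e+09 m, T = 2π √(a³/GM) = 2π √((2e+09)³/1.327e+21) s ≈ 1.543e+04 s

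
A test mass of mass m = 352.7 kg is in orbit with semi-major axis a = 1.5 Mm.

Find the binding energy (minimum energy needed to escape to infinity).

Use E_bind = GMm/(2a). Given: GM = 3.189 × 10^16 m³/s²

Convert to SI: a = 1.5 Mm = 1.5e+06 m.
Total orbital energy is E = −GMm/(2a); binding energy is E_bind = −E = GMm/(2a).
E_bind = 3.189e+16 · 352.7 / (2 · 1.5e+06) J ≈ 3.749e+12 J = 3.749 TJ.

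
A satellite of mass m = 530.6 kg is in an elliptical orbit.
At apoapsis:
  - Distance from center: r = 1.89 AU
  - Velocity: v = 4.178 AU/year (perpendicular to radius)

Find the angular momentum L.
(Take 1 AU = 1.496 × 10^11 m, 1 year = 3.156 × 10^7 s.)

Convert to SI: r = 1.89 AU = 2.82744e+11 m; v = 4.178 AU/year = 19804.5 m/s.
Since v is perpendicular to r, L = m · v · r.
L = 530.6 · 19804.5 · 2.82744e+11 kg·m²/s ≈ 2.971e+18 kg·m²/s.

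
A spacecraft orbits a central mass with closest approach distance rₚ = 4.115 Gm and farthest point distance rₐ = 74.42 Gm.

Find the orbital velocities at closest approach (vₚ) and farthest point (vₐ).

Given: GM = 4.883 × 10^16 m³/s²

Convert to SI: rₚ = 4.115 Gm = 4.115e+09 m; rₐ = 74.42 Gm = 7.442e+10 m.
Use the vis-viva equation v² = GM(2/r − 1/a) with a = (rₚ + rₐ)/2 = (4.115e+09 + 7.442e+10)/2 = 3.92675e+10 m.
vₚ = √(GM · (2/rₚ − 1/a)) = √(4.883e+16 · (2/4.115e+09 − 1/3.92675e+10)) m/s ≈ 4742 m/s = 4.742 km/s.
vₐ = √(GM · (2/rₐ − 1/a)) = √(4.883e+16 · (2/7.442e+10 − 1/3.92675e+10)) m/s ≈ 262.2 m/s = 262.2 m/s.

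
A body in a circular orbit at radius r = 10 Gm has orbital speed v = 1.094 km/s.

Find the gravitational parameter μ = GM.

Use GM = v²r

Convert to SI: r = 10 Gm = 1e+10 m; v = 1.094 km/s = 1094 m/s.
For a circular orbit v² = GM/r, so GM = v² · r.
GM = (1094)² · 1e+10 m³/s² ≈ 1.197e+16 m³/s² = 1.197 × 10^16 m³/s².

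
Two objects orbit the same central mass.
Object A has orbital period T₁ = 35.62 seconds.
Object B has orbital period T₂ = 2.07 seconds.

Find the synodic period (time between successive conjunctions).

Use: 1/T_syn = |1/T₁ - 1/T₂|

T_syn = |T₁ · T₂ / (T₁ − T₂)|.
T_syn = |35.62 · 2.07 / (35.62 − 2.07)| s ≈ 2.198 s = 2.198 seconds.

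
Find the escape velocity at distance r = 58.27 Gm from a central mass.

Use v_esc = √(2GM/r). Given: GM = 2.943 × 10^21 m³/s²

Convert to SI: r = 58.27 Gm = 5.827e+10 m.
Escape velocity comes from setting total energy to zero: ½v² − GM/r = 0 ⇒ v_esc = √(2GM / r).
v_esc = √(2 · 2.943e+21 / 5.827e+10) m/s ≈ 3.178e+05 m/s = 317.8 km/s.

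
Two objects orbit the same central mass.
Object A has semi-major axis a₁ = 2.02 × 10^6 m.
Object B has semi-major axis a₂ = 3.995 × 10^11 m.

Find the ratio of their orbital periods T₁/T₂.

From Kepler's third law, (T₁/T₂)² = (a₁/a₂)³, so T₁/T₂ = (a₁/a₂)^(3/2).
a₁/a₂ = 2.02e+06 / 3.995e+11 = 5.05632e-06.
T₁/T₂ = (5.05632e-06)^(3/2) ≈ 1.137e-08.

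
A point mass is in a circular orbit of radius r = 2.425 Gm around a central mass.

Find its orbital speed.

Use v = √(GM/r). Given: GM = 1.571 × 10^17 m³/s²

Convert to SI: r = 2.425 Gm = 2.425e+09 m.
For a circular orbit, gravity supplies the centripetal force, so v = √(GM / r).
v = √(1.571e+17 / 2.425e+09) m/s ≈ 8049 m/s = 8.049 km/s.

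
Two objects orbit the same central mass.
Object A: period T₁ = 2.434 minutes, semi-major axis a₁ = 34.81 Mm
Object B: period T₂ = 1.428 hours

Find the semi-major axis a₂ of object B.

Convert to SI: T₁ = 2.434 minutes = 146.04 s; a₁ = 34.81 Mm = 3.481e+07 m; T₂ = 1.428 hours = 5140.8 s.
Kepler's third law: (T₁/T₂)² = (a₁/a₂)³ ⇒ a₂ = a₁ · (T₂/T₁)^(2/3).
T₂/T₁ = 5140.8 / 146.04 = 35.2013.
a₂ = 3.481e+07 · (35.2013)^(2/3) m ≈ 3.739e+08 m = 373.9 Mm.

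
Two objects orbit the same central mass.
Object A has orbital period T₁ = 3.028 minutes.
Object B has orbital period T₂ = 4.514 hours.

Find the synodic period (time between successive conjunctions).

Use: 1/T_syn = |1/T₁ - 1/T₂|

Convert to SI: T₁ = 3.028 minutes = 181.68 s; T₂ = 4.514 hours = 16250.4 s.
T_syn = |T₁ · T₂ / (T₁ − T₂)|.
T_syn = |181.68 · 16250.4 / (181.68 − 16250.4)| s ≈ 183.7 s = 3.062 minutes.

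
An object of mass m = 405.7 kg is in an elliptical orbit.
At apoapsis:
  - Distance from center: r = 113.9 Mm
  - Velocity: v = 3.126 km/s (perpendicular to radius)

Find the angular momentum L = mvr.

Convert to SI: r = 113.9 Mm = 1.139e+08 m; v = 3.126 km/s = 3126 m/s.
Since v is perpendicular to r, L = m · v · r.
L = 405.7 · 3126 · 1.139e+08 kg·m²/s ≈ 1.445e+14 kg·m²/s.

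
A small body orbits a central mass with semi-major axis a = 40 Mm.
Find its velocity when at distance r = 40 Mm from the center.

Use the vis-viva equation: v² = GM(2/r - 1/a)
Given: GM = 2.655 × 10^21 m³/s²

Convert to SI: a = 40 Mm = 4e+07 m; r = 40 Mm = 4e+07 m.
Vis-viva: v = √(GM · (2/r − 1/a)).
2/r − 1/a = 2/4e+07 − 1/4e+07 = 2.5e-08 m⁻¹.
v = √(2.655e+21 · 2.5e-08) m/s ≈ 8.147e+06 m/s = 8147 km/s.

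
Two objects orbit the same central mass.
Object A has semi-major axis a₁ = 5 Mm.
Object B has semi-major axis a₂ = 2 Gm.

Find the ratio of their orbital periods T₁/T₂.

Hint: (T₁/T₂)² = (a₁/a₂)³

Convert to SI: a₁ = 5 Mm = 5e+06 m; a₂ = 2 Gm = 2e+09 m.
From Kepler's third law, (T₁/T₂)² = (a₁/a₂)³, so T₁/T₂ = (a₁/a₂)^(3/2).
a₁/a₂ = 5e+06 / 2e+09 = 0.0025.
T₁/T₂ = (0.0025)^(3/2) ≈ 0.000125.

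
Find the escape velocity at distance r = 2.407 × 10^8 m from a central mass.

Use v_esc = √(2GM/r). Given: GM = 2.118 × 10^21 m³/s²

Escape velocity comes from setting total energy to zero: ½v² − GM/r = 0 ⇒ v_esc = √(2GM / r).
v_esc = √(2 · 2.118e+21 / 2.407e+08) m/s ≈ 4.195e+06 m/s = 4195 km/s.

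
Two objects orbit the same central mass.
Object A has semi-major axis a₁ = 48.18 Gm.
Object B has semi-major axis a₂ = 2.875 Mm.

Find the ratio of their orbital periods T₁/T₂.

Convert to SI: a₁ = 48.18 Gm = 4.818e+10 m; a₂ = 2.875 Mm = 2.875e+06 m.
From Kepler's third law, (T₁/T₂)² = (a₁/a₂)³, so T₁/T₂ = (a₁/a₂)^(3/2).
a₁/a₂ = 4.818e+10 / 2.875e+06 = 16758.3.
T₁/T₂ = (16758.3)^(3/2) ≈ 2.169e+06.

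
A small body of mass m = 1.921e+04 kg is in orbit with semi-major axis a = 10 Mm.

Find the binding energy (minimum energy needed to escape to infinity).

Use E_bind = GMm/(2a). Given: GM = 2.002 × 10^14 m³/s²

Convert to SI: a = 10 Mm = 1e+07 m.
Total orbital energy is E = −GMm/(2a); binding energy is E_bind = −E = GMm/(2a).
E_bind = 2.002e+14 · 1.921e+04 / (2 · 1e+07) J ≈ 1.923e+11 J = 192.3 GJ.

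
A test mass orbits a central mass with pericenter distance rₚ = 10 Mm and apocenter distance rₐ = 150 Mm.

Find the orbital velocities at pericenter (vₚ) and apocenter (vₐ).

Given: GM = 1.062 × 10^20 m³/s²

Convert to SI: rₚ = 10 Mm = 1e+07 m; rₐ = 150 Mm = 1.5e+08 m.
Use the vis-viva equation v² = GM(2/r − 1/a) with a = (rₚ + rₐ)/2 = (1e+07 + 1.5e+08)/2 = 8e+07 m.
vₚ = √(GM · (2/rₚ − 1/a)) = √(1.062e+20 · (2/1e+07 − 1/8e+07)) m/s ≈ 4.462e+06 m/s = 4462 km/s.
vₐ = √(GM · (2/rₐ − 1/a)) = √(1.062e+20 · (2/1.5e+08 − 1/8e+07)) m/s ≈ 2.975e+05 m/s = 297.5 km/s.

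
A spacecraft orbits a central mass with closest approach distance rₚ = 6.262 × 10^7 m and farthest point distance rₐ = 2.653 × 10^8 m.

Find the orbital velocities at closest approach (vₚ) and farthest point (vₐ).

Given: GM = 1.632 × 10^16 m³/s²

Use the vis-viva equation v² = GM(2/r − 1/a) with a = (rₚ + rₐ)/2 = (6.262e+07 + 2.653e+08)/2 = 1.6396e+08 m.
vₚ = √(GM · (2/rₚ − 1/a)) = √(1.632e+16 · (2/6.262e+07 − 1/1.6396e+08)) m/s ≈ 2.054e+04 m/s = 20.54 km/s.
vₐ = √(GM · (2/rₐ − 1/a)) = √(1.632e+16 · (2/2.653e+08 − 1/1.6396e+08)) m/s ≈ 4847 m/s = 4.847 km/s.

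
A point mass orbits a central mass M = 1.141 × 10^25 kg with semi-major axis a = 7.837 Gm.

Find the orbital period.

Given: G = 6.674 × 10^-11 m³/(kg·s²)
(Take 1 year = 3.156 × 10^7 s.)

Convert to SI: a = 7.837 Gm = 7.837e+09 m.
GM = G · M = 6.674e-11 · 1.141e+25 = 7.61503e+14 m³/s².
Kepler's third law: T = 2π √(a³ / GM).
Substituting a = 7.837e+09 m and GM = 7.61503e+14 m³/s²:
T = 2π √((7.837e+09)³ / 7.61503e+14) s
T ≈ 1.58e+08 s = 5.005 years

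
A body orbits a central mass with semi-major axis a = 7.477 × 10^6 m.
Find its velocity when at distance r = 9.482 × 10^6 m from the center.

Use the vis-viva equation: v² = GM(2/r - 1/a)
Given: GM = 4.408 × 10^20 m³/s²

Vis-viva: v = √(GM · (2/r − 1/a)).
2/r − 1/a = 2/9.482e+06 − 1/7.477e+06 = 7.71825e-08 m⁻¹.
v = √(4.408e+20 · 7.71825e-08) m/s ≈ 5.833e+06 m/s = 5833 km/s.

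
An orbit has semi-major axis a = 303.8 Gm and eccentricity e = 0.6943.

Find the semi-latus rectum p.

Convert to SI: a = 303.8 Gm = 3.038e+11 m.
p = a (1 − e²).
p = 3.038e+11 · (1 − (0.6943)²) = 3.038e+11 · 0.517948 ≈ 1.574e+11 m = 157.4 Gm.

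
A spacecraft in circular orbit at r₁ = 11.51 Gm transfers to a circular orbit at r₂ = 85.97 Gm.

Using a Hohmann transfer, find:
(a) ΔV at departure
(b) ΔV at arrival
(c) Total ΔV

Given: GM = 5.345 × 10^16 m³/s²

Convert to SI: r₁ = 11.51 Gm = 1.151e+10 m; r₂ = 85.97 Gm = 8.597e+10 m.
Transfer semi-major axis: a_t = (r₁ + r₂)/2 = (1.151e+10 + 8.597e+10)/2 = 4.874e+10 m.
Circular speeds: v₁ = √(GM/r₁) = 2154.95 m/s, v₂ = √(GM/r₂) = 788.498 m/s.
Transfer speeds (vis-viva v² = GM(2/r − 1/a_t)): v₁ᵗ = 2861.98 m/s, v₂ᵗ = 383.173 m/s.
(a) ΔV₁ = |v₁ᵗ − v₁| ≈ 707 m/s = 707 m/s.
(b) ΔV₂ = |v₂ − v₂ᵗ| ≈ 405.3 m/s = 405.3 m/s.
(c) ΔV_total = ΔV₁ + ΔV₂ ≈ 1112 m/s = 1.112 km/s.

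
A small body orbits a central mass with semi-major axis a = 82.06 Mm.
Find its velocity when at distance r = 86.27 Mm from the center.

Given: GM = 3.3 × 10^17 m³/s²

Convert to SI: a = 82.06 Mm = 8.206e+07 m; r = 86.27 Mm = 8.627e+07 m.
Vis-viva: v = √(GM · (2/r − 1/a)).
2/r − 1/a = 2/8.627e+07 − 1/8.206e+07 = 1.09968e-08 m⁻¹.
v = √(3.3e+17 · 1.09968e-08) m/s ≈ 6.024e+04 m/s = 60.24 km/s.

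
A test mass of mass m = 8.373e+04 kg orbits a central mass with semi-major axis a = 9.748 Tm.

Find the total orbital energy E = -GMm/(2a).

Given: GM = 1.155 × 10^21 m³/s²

Convert to SI: a = 9.748 Tm = 9.748e+12 m.
E = −GMm / (2a).
E = −1.155e+21 · 8.373e+04 / (2 · 9.748e+12) J ≈ -4.96e+12 J = -4.96 TJ.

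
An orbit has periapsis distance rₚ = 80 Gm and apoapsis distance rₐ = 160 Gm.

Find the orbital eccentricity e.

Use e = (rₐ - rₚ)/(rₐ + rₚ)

Convert to SI: rₚ = 80 Gm = 8e+10 m; rₐ = 160 Gm = 1.6e+11 m.
e = (rₐ − rₚ) / (rₐ + rₚ).
e = (1.6e+11 − 8e+10) / (1.6e+11 + 8e+10) = 8e+10 / 2.4e+11 ≈ 0.3333.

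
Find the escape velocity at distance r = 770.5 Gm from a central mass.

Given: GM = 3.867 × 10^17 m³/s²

Convert to SI: r = 770.5 Gm = 7.705e+11 m.
Escape velocity comes from setting total energy to zero: ½v² − GM/r = 0 ⇒ v_esc = √(2GM / r).
v_esc = √(2 · 3.867e+17 / 7.705e+11) m/s ≈ 1002 m/s = 1.002 km/s.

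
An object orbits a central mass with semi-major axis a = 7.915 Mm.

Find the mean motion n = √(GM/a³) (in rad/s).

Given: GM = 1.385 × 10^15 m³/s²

Convert to SI: a = 7.915 Mm = 7.915e+06 m.
n = √(GM / a³).
n = √(1.385e+15 / (7.915e+06)³) rad/s ≈ 0.001671 rad/s.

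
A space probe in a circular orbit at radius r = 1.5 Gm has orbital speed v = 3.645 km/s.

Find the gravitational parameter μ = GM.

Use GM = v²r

Convert to SI: r = 1.5 Gm = 1.5e+09 m; v = 3.645 km/s = 3645 m/s.
For a circular orbit v² = GM/r, so GM = v² · r.
GM = (3645)² · 1.5e+09 m³/s² ≈ 1.993e+16 m³/s² = 1.993 × 10^16 m³/s².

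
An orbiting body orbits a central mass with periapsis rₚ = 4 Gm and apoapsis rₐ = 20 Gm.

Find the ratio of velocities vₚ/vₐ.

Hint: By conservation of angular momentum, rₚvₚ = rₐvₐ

Convert to SI: rₚ = 4 Gm = 4e+09 m; rₐ = 20 Gm = 2e+10 m.
Conservation of angular momentum gives rₚvₚ = rₐvₐ, so vₚ/vₐ = rₐ/rₚ.
vₚ/vₐ = 2e+10 / 4e+09 ≈ 5.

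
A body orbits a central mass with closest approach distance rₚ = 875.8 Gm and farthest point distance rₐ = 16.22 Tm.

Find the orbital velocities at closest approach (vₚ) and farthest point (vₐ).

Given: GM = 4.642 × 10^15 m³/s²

Convert to SI: rₚ = 875.8 Gm = 8.758e+11 m; rₐ = 16.22 Tm = 1.622e+13 m.
Use the vis-viva equation v² = GM(2/r − 1/a) with a = (rₚ + rₐ)/2 = (8.758e+11 + 1.622e+13)/2 = 8.5479e+12 m.
vₚ = √(GM · (2/rₚ − 1/a)) = √(4.642e+15 · (2/8.758e+11 − 1/8.5479e+12)) m/s ≈ 100.3 m/s = 100.3 m/s.
vₐ = √(GM · (2/rₐ − 1/a)) = √(4.642e+15 · (2/1.622e+13 − 1/8.5479e+12)) m/s ≈ 5.415 m/s = 5.415 m/s.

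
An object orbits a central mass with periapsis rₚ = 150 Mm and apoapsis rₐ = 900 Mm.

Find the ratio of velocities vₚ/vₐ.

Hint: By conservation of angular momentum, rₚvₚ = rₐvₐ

Convert to SI: rₚ = 150 Mm = 1.5e+08 m; rₐ = 900 Mm = 9e+08 m.
Conservation of angular momentum gives rₚvₚ = rₐvₐ, so vₚ/vₐ = rₐ/rₚ.
vₚ/vₐ = 9e+08 / 1.5e+08 ≈ 6.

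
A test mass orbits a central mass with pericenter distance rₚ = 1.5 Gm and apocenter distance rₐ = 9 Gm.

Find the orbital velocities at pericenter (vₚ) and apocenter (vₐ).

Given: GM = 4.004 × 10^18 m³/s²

Convert to SI: rₚ = 1.5 Gm = 1.5e+09 m; rₐ = 9 Gm = 9e+09 m.
Use the vis-viva equation v² = GM(2/r − 1/a) with a = (rₚ + rₐ)/2 = (1.5e+09 + 9e+09)/2 = 5.25e+09 m.
vₚ = √(GM · (2/rₚ − 1/a)) = √(4.004e+18 · (2/1.5e+09 − 1/5.25e+09)) m/s ≈ 6.765e+04 m/s = 67.65 km/s.
vₐ = √(GM · (2/rₐ − 1/a)) = √(4.004e+18 · (2/9e+09 − 1/5.25e+09)) m/s ≈ 1.127e+04 m/s = 11.27 km/s.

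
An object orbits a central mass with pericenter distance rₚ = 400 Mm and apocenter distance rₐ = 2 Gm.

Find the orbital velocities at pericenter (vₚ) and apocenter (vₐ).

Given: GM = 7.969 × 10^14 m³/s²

Convert to SI: rₚ = 400 Mm = 4e+08 m; rₐ = 2 Gm = 2e+09 m.
Use the vis-viva equation v² = GM(2/r − 1/a) with a = (rₚ + rₐ)/2 = (4e+08 + 2e+09)/2 = 1.2e+09 m.
vₚ = √(GM · (2/rₚ − 1/a)) = √(7.969e+14 · (2/4e+08 − 1/1.2e+09)) m/s ≈ 1822 m/s = 1.822 km/s.
vₐ = √(GM · (2/rₐ − 1/a)) = √(7.969e+14 · (2/2e+09 − 1/1.2e+09)) m/s ≈ 364.4 m/s = 364.4 m/s.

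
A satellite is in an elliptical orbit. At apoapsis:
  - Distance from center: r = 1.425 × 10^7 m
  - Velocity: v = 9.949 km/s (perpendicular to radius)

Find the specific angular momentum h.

Convert to SI: v = 9.949 km/s = 9949 m/s.
With v perpendicular to r, h = r · v.
h = 1.425e+07 · 9949 m²/s ≈ 1.418e+11 m²/s.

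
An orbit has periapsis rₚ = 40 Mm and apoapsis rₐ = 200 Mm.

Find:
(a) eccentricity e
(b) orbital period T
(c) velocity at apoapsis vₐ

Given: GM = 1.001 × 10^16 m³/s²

Convert to SI: rₚ = 40 Mm = 4e+07 m; rₐ = 200 Mm = 2e+08 m.
(a) e = (rₐ − rₚ)/(rₐ + rₚ) = (2e+08 − 4e+07)/(2e+08 + 4e+07) ≈ 0.6667
(b) With a = (rₚ + rₐ)/2 = 1.2e+08 m, T = 2π √(a³/GM) = 2π √((1.2e+08)³/1.001e+16) s ≈ 8.255e+04 s
(c) With a = (rₚ + rₐ)/2 = 1.2e+08 m, vₐ = √(GM (2/rₐ − 1/a)) = √(1.001e+16 · (2/2e+08 − 1/1.2e+08)) m/s ≈ 4085 m/s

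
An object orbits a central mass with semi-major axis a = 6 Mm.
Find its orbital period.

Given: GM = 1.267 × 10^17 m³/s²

Convert to SI: a = 6 Mm = 6e+06 m.
Kepler's third law: T = 2π √(a³ / GM).
Substituting a = 6e+06 m and GM = 1.267e+17 m³/s²:
T = 2π √((6e+06)³ / 1.267e+17) s
T ≈ 259.4 s = 4.324 minutes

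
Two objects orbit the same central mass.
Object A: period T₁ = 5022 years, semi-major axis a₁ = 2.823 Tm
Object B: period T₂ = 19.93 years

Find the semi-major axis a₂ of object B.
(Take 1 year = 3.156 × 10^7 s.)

Convert to SI: T₁ = 5022 years = 1.58494e+11 s; a₁ = 2.823 Tm = 2.823e+12 m; T₂ = 19.93 years = 6.28991e+08 s.
Kepler's third law: (T₁/T₂)² = (a₁/a₂)³ ⇒ a₂ = a₁ · (T₂/T₁)^(2/3).
T₂/T₁ = 6.28991e+08 / 1.58494e+11 = 0.00396854.
a₂ = 2.823e+12 · (0.00396854)^(2/3) m ≈ 7.076e+10 m = 70.76 Gm.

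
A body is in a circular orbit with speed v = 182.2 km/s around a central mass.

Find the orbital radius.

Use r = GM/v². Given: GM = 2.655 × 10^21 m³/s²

Convert to SI: v = 182.2 km/s = 182200 m/s.
For a circular orbit, v² = GM / r, so r = GM / v².
r = 2.655e+21 / (182200)² m ≈ 7.998e+10 m = 79.98 Gm.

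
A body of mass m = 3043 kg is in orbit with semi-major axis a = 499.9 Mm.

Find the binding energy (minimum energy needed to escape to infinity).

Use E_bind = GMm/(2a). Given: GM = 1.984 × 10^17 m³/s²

Convert to SI: a = 499.9 Mm = 4.999e+08 m.
Total orbital energy is E = −GMm/(2a); binding energy is E_bind = −E = GMm/(2a).
E_bind = 1.984e+17 · 3043 / (2 · 4.999e+08) J ≈ 6.039e+11 J = 603.9 GJ.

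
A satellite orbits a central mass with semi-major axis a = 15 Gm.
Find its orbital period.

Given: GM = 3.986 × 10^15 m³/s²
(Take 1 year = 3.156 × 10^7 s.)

Convert to SI: a = 15 Gm = 1.5e+10 m.
Kepler's third law: T = 2π √(a³ / GM).
Substituting a = 1.5e+10 m and GM = 3.986e+15 m³/s²:
T = 2π √((1.5e+10)³ / 3.986e+15) s
T ≈ 1.828e+08 s = 5.793 years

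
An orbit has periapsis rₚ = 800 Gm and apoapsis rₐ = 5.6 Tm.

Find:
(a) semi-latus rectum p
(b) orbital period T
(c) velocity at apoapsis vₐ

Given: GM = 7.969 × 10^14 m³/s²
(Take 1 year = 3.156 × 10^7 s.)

Convert to SI: rₚ = 800 Gm = 8e+11 m; rₐ = 5.6 Tm = 5.6e+12 m.
(a) From a = (rₚ + rₐ)/2 = 3.2e+12 m and e = (rₐ − rₚ)/(rₐ + rₚ) = 0.75, p = a(1 − e²) = 3.2e+12 · (1 − (0.75)²) ≈ 1.4e+12 m
(b) With a = (rₚ + rₐ)/2 = 3.2e+12 m, T = 2π √(a³/GM) = 2π √((3.2e+12)³/7.969e+14) s ≈ 1.274e+12 s
(c) With a = (rₚ + rₐ)/2 = 3.2e+12 m, vₐ = √(GM (2/rₐ − 1/a)) = √(7.969e+14 · (2/5.6e+12 − 1/3.2e+12)) m/s ≈ 5.965 m/s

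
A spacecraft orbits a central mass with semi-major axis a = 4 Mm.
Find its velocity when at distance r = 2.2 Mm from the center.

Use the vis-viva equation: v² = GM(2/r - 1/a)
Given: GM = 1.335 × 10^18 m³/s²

Convert to SI: a = 4 Mm = 4e+06 m; r = 2.2 Mm = 2.2e+06 m.
Vis-viva: v = √(GM · (2/r − 1/a)).
2/r − 1/a = 2/2.2e+06 − 1/4e+06 = 6.59091e-07 m⁻¹.
v = √(1.335e+18 · 6.59091e-07) m/s ≈ 9.38e+05 m/s = 938 km/s.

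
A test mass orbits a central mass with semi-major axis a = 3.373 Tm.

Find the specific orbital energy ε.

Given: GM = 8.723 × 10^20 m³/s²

Convert to SI: a = 3.373 Tm = 3.373e+12 m.
ε = −GM / (2a).
ε = −8.723e+20 / (2 · 3.373e+12) J/kg ≈ -1.293e+08 J/kg = -129.3 MJ/kg.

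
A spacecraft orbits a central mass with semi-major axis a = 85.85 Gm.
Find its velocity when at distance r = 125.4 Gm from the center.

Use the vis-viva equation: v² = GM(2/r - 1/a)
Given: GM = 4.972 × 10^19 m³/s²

Convert to SI: a = 85.85 Gm = 8.585e+10 m; r = 125.4 Gm = 1.254e+11 m.
Vis-viva: v = √(GM · (2/r − 1/a)).
2/r − 1/a = 2/1.254e+11 − 1/8.585e+10 = 4.30074e-12 m⁻¹.
v = √(4.972e+19 · 4.30074e-12) m/s ≈ 1.462e+04 m/s = 14.62 km/s.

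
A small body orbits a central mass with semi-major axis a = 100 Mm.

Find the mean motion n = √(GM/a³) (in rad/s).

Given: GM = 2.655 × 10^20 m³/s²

Convert to SI: a = 100 Mm = 1e+08 m.
n = √(GM / a³).
n = √(2.655e+20 / (1e+08)³) rad/s ≈ 0.01629 rad/s.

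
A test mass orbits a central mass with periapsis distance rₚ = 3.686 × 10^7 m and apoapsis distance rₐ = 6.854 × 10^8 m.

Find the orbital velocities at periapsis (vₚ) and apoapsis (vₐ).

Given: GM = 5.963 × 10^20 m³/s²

Use the vis-viva equation v² = GM(2/r − 1/a) with a = (rₚ + rₐ)/2 = (3.686e+07 + 6.854e+08)/2 = 3.6113e+08 m.
vₚ = √(GM · (2/rₚ − 1/a)) = √(5.963e+20 · (2/3.686e+07 − 1/3.6113e+08)) m/s ≈ 5.541e+06 m/s = 5541 km/s.
vₐ = √(GM · (2/rₐ − 1/a)) = √(5.963e+20 · (2/6.854e+08 − 1/3.6113e+08)) m/s ≈ 2.98e+05 m/s = 298 km/s.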